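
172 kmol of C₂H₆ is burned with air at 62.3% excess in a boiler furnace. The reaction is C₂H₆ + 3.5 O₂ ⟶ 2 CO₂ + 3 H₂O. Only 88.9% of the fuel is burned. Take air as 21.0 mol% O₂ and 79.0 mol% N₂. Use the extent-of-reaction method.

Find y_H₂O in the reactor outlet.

Stoichiometric O₂ = 3.5 × 172 = 602 kmol; O₂ fed = 602 × 1.623 = 977 kmol.
N₂ fed = 977 × 79/21 = 3676 kmol.
Fuel reacted = 0.889 × 172 → ξ = 152.9 kmol.
Outlet (n = n₀ + ν ξ):
  C₂H₆: 172 − 1(152.9) = 19.09
  O₂: 977 − 3.5(152.9) = 441.9
  N₂: 3676 (inert)
  CO₂: 0 + 2(152.9) = 305.8
  H₂O: 0 + 3(152.9) = 458.7
Total out = 4901 kmol; y_H₂O = 458.7 / 4901 = 0.0936.

0.0936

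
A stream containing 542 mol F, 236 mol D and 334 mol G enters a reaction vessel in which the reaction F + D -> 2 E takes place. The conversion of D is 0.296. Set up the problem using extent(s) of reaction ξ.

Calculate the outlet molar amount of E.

D reacted = 0.296 × 236 = 69.86 mol; ν_D = −1, so ξ = 69.86/1 = 69.86 mol.
Outlet amounts (n = n₀ + ν ξ):
  F: 542 − 1(69.86) = 472.1
  D: 236 − 1(69.86) = 166.1
  E: 0 + 2(69.86) = 139.7
  G: 334 (inert)

140 mol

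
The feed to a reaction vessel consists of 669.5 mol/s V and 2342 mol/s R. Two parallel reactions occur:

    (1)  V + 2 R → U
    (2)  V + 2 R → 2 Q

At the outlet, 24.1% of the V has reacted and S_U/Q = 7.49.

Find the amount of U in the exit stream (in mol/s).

Conversion of V: V consumed = 0.241 × 669.5 = 161.3 mol/s = 1ξ₁ + 1ξ₂.
Selectivity: 1ξ₁ / (2ξ₂) = 7.49 → ξ₁ = 14.98 ξ₂.
Substitute: (1·14.98 + 1) ξ₂ = 161.3 → ξ₂ = 10.1 mol/s, ξ₁ = 151.3 mol/s.
Outlet amounts (n = n₀ + Σ ν·ξ):
  V: 669.5 − 1(151.3) − 1(10.1) = 508.2
  R: 2342 − 2(151.3) − 2(10.1) = 2019
  U: 0 + 1(151.3) = 151.3
  Q: 0 + 2(10.1) = 20.19

151 mol/s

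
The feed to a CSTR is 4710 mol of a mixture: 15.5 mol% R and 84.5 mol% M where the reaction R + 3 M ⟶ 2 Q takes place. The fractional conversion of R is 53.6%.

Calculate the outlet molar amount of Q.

R reacted = 0.536 × 730 = 391.3 mol; ν_R = −1, so ξ = 391.3/1 = 391.3 mol.
Outlet amounts (n = n₀ + ν ξ):
  R: 730 − 1(391.3) = 338.7
  M: 3980 − 3(391.3) = 2806
  Q: 0 + 2(391.3) = 782.6

783 mol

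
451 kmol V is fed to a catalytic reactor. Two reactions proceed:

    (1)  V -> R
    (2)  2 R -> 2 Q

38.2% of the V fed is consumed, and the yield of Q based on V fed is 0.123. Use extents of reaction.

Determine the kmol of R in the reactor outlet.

117 kmol

Conversion of V: V consumed = 1ξ₁ = 0.382 × 451 → ξ₁ = 172.3 kmol.
Yield of Q: 2ξ₂ / 451 = 0.123 → ξ₂ = 27.74 kmol.
Outlet amounts (n = n₀ + Σ ν·ξ):
  V: 451 − 1(172.3) = 278.7
  R: 0 + 1(172.3) − 2(27.74) = 116.8
  Q: 0 + 2(27.74) = 55.47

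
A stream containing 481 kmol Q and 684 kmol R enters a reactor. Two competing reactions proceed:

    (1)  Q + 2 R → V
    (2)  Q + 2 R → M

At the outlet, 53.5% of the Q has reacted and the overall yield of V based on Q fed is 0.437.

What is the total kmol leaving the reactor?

650 kmol

Yield of V: 1ξ₁ / 481 = 0.437 → ξ₁ = 210.2 kmol.
Conversion of Q: 1ξ₁ + 1ξ₂ = 0.535 × 481 = 257.3 → ξ₂ = 47.14 kmol.
Outlet amounts (n = n₀ + Σ ν·ξ):
  Q: 481 − 1(210.2) − 1(47.14) = 223.7
  R: 684 − 2(210.2) − 2(47.14) = 169.3
  V: 0 + 1(210.2) = 210.2
  M: 0 + 1(47.14) = 47.14
Total out = 223.7 + 169.3 + 210.2 + 47.14 = 650.3 kmol.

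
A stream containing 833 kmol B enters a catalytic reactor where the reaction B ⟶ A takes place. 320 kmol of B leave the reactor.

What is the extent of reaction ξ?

ξ = 513 kmol

For B: n = n₀ − 1ξ → 320 = 833 − 1ξ, giving ξ = 513 kmol.
Outlet amounts (n = n₀ + ν ξ):
  B: 833 − 1(513) = 320
  A: 0 + 1(513) = 513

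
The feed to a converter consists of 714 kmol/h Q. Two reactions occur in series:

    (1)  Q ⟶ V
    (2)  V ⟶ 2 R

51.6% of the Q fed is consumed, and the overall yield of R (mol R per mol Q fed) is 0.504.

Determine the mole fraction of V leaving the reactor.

Conversion of Q: Q consumed = 1ξ₁ = 0.516 × 714 → ξ₁ = 368.4 kmol/h.
Yield of R: 2ξ₂ / 714 = 0.504 → ξ₂ = 179.9 kmol/h.
Outlet amounts (n = n₀ + Σ ν·ξ):
  Q: 714 − 1(368.4) = 345.6
  V: 0 + 1(368.4) − 1(179.9) = 188.5
  R: 0 + 2(179.9) = 359.9
Total out = 893.9 kmol/h; y_V = 188.5 / 893.9 = 0.2109.

0.211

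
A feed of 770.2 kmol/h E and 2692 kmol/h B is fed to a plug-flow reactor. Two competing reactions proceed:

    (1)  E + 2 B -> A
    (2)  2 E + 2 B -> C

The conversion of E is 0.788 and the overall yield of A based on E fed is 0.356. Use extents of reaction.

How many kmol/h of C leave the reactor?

166 kmol/h

Yield of A: 1ξ₁ / 770.2 = 0.356 → ξ₁ = 274.2 kmol/h.
Conversion of E: 1ξ₁ + 2ξ₂ = 0.788 × 770.2 = 606.9 → ξ₂ = 166.4 kmol/h.
Outlet amounts (n = n₀ + Σ ν·ξ):
  E: 770.2 − 1(274.2) − 2(166.4) = 163.3
  B: 2692 − 2(274.2) − 2(166.4) = 1811
  A: 0 + 1(274.2) = 274.2
  C: 0 + 1(166.4) = 166.4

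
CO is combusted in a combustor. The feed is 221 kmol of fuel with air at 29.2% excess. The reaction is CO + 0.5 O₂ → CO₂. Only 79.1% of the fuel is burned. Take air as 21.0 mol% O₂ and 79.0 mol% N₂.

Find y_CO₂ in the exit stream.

0.215

Stoichiometric O₂ = 0.5 × 221 = 110.5 kmol; O₂ fed = 110.5 × 1.292 = 142.8 kmol.
N₂ fed = 142.8 × 79/21 = 537.1 kmol.
Fuel reacted = 0.791 × 221 → ξ = 174.8 kmol.
Outlet (n = n₀ + ν ξ):
  CO: 221 − 1(174.8) = 46.19
  O₂: 142.8 − 0.5(174.8) = 55.36
  N₂: 537.1 (inert)
  CO₂: 0 + 1(174.8) = 174.8
Total out = 813.4 kmol; y_CO₂ = 174.8 / 813.4 = 0.2149.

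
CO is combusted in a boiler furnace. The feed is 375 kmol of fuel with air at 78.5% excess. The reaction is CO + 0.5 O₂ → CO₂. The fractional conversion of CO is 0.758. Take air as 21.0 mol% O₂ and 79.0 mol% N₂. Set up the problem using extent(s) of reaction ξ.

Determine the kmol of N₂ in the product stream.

1260 kmol

Stoichiometric O₂ = 0.5 × 375 = 187.5 kmol; O₂ fed = 187.5 × 1.785 = 334.7 kmol.
N₂ fed = 334.7 × 79/21 = 1259 kmol.
Fuel reacted = 0.758 × 375 → ξ = 284.2 kmol.
Outlet (n = n₀ + ν ξ):
  CO: 375 − 1(284.2) = 90.75
  O₂: 334.7 − 0.5(284.2) = 192.6
  N₂: 1259 (inert)
  CO₂: 0 + 1(284.2) = 284.2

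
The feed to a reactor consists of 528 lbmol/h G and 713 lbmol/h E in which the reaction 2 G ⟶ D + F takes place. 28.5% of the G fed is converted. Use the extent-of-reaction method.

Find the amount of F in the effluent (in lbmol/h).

G reacted = 0.285 × 528 = 150.5 lbmol/h; ν_G = −2, so ξ = 150.5/2 = 75.24 lbmol/h.
Outlet amounts (n = n₀ + ν ξ):
  G: 528 − 2(75.24) = 377.5
  D: 0 + 1(75.24) = 75.24
  F: 0 + 1(75.24) = 75.24
  E: 713 (inert)

75.2 lbmol/h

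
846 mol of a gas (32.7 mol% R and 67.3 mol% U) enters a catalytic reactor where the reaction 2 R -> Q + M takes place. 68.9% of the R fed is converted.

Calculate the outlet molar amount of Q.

95.3 mol

R reacted = 0.689 × 276.6 = 190.6 mol; ν_R = −2, so ξ = 190.6/2 = 95.3 mol.
Outlet amounts (n = n₀ + ν ξ):
  R: 276.6 − 2(95.3) = 86.04
  Q: 0 + 1(95.3) = 95.3
  M: 0 + 1(95.3) = 95.3
  U: 569.4 (inert)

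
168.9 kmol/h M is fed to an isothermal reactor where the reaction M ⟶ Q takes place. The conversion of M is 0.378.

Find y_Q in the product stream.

M reacted = 0.378 × 168.9 = 63.84 kmol/h; ν_M = −1, so ξ = 63.84/1 = 63.84 kmol/h.
Outlet amounts (n = n₀ + ν ξ):
  M: 168.9 − 1(63.84) = 105.1
  Q: 0 + 1(63.84) = 63.84
Total out = 168.9 kmol/h; y_Q = 63.84 / 168.9 = 0.378.

0.378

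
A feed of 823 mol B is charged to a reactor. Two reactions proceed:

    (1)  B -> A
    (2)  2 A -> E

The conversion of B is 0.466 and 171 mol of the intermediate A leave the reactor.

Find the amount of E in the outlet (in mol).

106 mol

Conversion of B: B consumed = 1ξ₁ = 0.466 × 823 → ξ₁ = 383.5 mol.
A balance: n_A = 0 + 1ξ₁ − 2ξ₂ = 171 → ξ₂ = (1·383.5 − 171)/2 = 106.3 mol.
Outlet amounts (n = n₀ + Σ ν·ξ):
  B: 823 − 1(383.5) = 439.5
  A: 0 + 1(383.5) − 2(106.3) = 171
  E: 0 + 1(106.3) = 106.3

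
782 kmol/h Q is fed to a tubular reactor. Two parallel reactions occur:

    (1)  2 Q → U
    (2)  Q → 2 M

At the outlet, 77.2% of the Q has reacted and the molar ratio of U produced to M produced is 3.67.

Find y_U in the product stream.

0.525

Conversion of Q: Q consumed = 0.772 × 782 = 603.7 kmol/h = 2ξ₁ + 1ξ₂.
Selectivity: 1ξ₁ / (2ξ₂) = 3.67 → ξ₁ = 7.34 ξ₂.
Substitute: (2·7.34 + 1) ξ₂ = 603.7 → ξ₂ = 38.5 kmol/h, ξ₁ = 282.6 kmol/h.
Outlet amounts (n = n₀ + Σ ν·ξ):
  Q: 782 − 2(282.6) − 1(38.5) = 178.3
  U: 0 + 1(282.6) = 282.6
  M: 0 + 2(38.5) = 77
Total out = 537.9 kmol/h; y_U = 282.6 / 537.9 = 0.5254.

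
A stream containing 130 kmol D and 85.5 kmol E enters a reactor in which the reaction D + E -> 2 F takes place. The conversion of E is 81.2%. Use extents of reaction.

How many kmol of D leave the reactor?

60.6 kmol

E reacted = 0.812 × 85.5 = 69.43 kmol; ν_E = −1, so ξ = 69.43/1 = 69.43 kmol.
Outlet amounts (n = n₀ + ν ξ):
  D: 130 − 1(69.43) = 60.57
  E: 85.5 − 1(69.43) = 16.07
  F: 0 + 2(69.43) = 138.9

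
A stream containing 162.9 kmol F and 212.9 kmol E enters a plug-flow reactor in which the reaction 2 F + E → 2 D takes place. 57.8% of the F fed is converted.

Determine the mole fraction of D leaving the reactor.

0.286

F reacted = 0.578 × 162.9 = 94.16 kmol; ν_F = −2, so ξ = 94.16/2 = 47.08 kmol.
Outlet amounts (n = n₀ + ν ξ):
  F: 162.9 − 2(47.08) = 68.74
  E: 212.9 − 1(47.08) = 165.8
  D: 0 + 2(47.08) = 94.16
Total out = 328.7 kmol; y_D = 94.16 / 328.7 = 0.2864.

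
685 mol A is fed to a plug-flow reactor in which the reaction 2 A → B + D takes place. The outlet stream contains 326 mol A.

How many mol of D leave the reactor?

180 mol

For A: n = n₀ − 2ξ → 326 = 685 − 2ξ, giving ξ = 179.5 mol.
Outlet amounts (n = n₀ + ν ξ):
  A: 685 − 2(179.5) = 326
  B: 0 + 1(179.5) = 179.5
  D: 0 + 1(179.5) = 179.5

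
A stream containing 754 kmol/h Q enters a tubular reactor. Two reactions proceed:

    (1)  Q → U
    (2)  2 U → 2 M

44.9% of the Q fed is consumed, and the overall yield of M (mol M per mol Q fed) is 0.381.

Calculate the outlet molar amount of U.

51.3 kmol/h

Conversion of Q: Q consumed = 1ξ₁ = 0.449 × 754 → ξ₁ = 338.5 kmol/h.
Yield of M: 2ξ₂ / 754 = 0.381 → ξ₂ = 143.6 kmol/h.
Outlet amounts (n = n₀ + Σ ν·ξ):
  Q: 754 − 1(338.5) = 415.5
  U: 0 + 1(338.5) − 2(143.6) = 51.27
  M: 0 + 2(143.6) = 287.3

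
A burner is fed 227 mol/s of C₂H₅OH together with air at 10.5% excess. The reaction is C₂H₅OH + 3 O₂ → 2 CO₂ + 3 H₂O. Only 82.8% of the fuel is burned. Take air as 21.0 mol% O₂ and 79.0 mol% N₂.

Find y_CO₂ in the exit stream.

0.094

Stoichiometric O₂ = 3 × 227 = 681 mol/s; O₂ fed = 681 × 1.105 = 752.5 mol/s.
N₂ fed = 752.5 × 79/21 = 2831 mol/s.
Fuel reacted = 0.828 × 227 → ξ = 188 mol/s.
Outlet (n = n₀ + ν ξ):
  C₂H₅OH: 227 − 1(188) = 39.04
  O₂: 752.5 − 3(188) = 188.6
  N₂: 2831 (inert)
  CO₂: 0 + 2(188) = 375.9
  H₂O: 0 + 3(188) = 563.9
Total out = 3998 mol/s; y_CO₂ = 375.9 / 3998 = 0.09402.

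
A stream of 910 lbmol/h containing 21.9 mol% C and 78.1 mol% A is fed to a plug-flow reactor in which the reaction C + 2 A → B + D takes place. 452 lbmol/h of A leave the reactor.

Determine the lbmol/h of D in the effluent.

For A: n = n₀ − 2ξ → 452 = 710.7 − 2ξ, giving ξ = 129.4 lbmol/h.
Outlet amounts (n = n₀ + ν ξ):
  C: 199.3 − 1(129.4) = 69.93
  A: 710.7 − 2(129.4) = 452
  B: 0 + 1(129.4) = 129.4
  D: 0 + 1(129.4) = 129.4

129 lbmol/h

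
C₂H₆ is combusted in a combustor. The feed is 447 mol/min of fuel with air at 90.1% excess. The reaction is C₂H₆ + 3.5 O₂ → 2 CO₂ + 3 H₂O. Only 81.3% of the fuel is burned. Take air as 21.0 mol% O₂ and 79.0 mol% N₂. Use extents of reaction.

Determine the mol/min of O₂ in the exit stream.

1700 mol/min

Stoichiometric O₂ = 3.5 × 447 = 1564 mol/min; O₂ fed = 1564 × 1.901 = 2974 mol/min.
N₂ fed = 2974 × 79/21 = 11190 mol/min.
Fuel reacted = 0.813 × 447 → ξ = 363.4 mol/min.
Outlet (n = n₀ + ν ξ):
  C₂H₆: 447 − 1(363.4) = 83.59
  O₂: 2974 − 3.5(363.4) = 1702
  N₂: 11190 (inert)
  CO₂: 0 + 2(363.4) = 726.8
  H₂O: 0 + 3(363.4) = 1090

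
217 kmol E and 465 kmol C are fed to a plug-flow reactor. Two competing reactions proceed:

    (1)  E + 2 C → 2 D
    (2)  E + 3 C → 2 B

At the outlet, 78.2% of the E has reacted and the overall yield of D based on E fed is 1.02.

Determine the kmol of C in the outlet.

66.6 kmol

Yield of D: 2ξ₁ / 217 = 1.02 → ξ₁ = 110.7 kmol.
Conversion of E: 1ξ₁ + 1ξ₂ = 0.782 × 217 = 169.7 → ξ₂ = 59.02 kmol.
Outlet amounts (n = n₀ + Σ ν·ξ):
  E: 217 − 1(110.7) − 1(59.02) = 47.31
  C: 465 − 2(110.7) − 3(59.02) = 66.59
  D: 0 + 2(110.7) = 221.3
  B: 0 + 2(59.02) = 118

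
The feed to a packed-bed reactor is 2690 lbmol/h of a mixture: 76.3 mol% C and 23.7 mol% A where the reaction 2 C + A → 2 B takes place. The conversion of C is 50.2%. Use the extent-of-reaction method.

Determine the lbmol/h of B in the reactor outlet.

C reacted = 0.502 × 2052 = 1030 lbmol/h; ν_C = −2, so ξ = 1030/2 = 515.2 lbmol/h.
Outlet amounts (n = n₀ + ν ξ):
  C: 2052 − 2(515.2) = 1022
  A: 637.5 − 1(515.2) = 122.4
  B: 0 + 2(515.2) = 1030

1030 lbmol/h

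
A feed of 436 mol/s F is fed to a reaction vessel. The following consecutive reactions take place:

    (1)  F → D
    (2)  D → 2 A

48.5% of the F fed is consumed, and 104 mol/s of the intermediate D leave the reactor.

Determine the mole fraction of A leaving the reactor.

0.395

Conversion of F: F consumed = 1ξ₁ = 0.485 × 436 → ξ₁ = 211.5 mol/s.
D balance: n_D = 0 + 1ξ₁ − 1ξ₂ = 104 → ξ₂ = (1·211.5 − 104)/1 = 107.5 mol/s.
Outlet amounts (n = n₀ + Σ ν·ξ):
  F: 436 − 1(211.5) = 224.5
  D: 0 + 1(211.5) − 1(107.5) = 104
  A: 0 + 2(107.5) = 214.9
Total out = 543.5 mol/s; y_A = 214.9 / 543.5 = 0.3955.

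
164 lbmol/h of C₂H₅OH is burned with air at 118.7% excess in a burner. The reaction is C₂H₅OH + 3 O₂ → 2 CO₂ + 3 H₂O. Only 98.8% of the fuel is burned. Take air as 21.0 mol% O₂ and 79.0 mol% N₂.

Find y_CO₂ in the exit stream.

Stoichiometric O₂ = 3 × 164 = 492 lbmol/h; O₂ fed = 492 × 2.187 = 1076 lbmol/h.
N₂ fed = 1076 × 79/21 = 4048 lbmol/h.
Fuel reacted = 0.988 × 164 → ξ = 162 lbmol/h.
Outlet (n = n₀ + ν ξ):
  C₂H₅OH: 164 − 1(162) = 1.968
  O₂: 1076 − 3(162) = 589.9
  N₂: 4048 (inert)
  CO₂: 0 + 2(162) = 324.1
  H₂O: 0 + 3(162) = 486.1
Total out = 5450 lbmol/h; y_CO₂ = 324.1 / 5450 = 0.05946.

0.0595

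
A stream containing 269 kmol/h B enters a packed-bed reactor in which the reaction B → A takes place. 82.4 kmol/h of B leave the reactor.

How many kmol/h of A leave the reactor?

187 kmol/h

For B: n = n₀ − 1ξ → 82.4 = 269 − 1ξ, giving ξ = 186.6 kmol/h.
Outlet amounts (n = n₀ + ν ξ):
  B: 269 − 1(186.6) = 82.4
  A: 0 + 1(186.6) = 186.6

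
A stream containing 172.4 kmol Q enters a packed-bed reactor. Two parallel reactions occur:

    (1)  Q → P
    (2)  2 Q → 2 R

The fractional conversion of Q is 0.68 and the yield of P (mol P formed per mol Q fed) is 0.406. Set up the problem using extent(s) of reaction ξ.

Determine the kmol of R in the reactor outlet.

47.2 kmol

Yield of P: 1ξ₁ / 172.4 = 0.406 → ξ₁ = 69.99 kmol.
Conversion of Q: 1ξ₁ + 2ξ₂ = 0.68 × 172.4 = 117.2 → ξ₂ = 23.62 kmol.
Outlet amounts (n = n₀ + Σ ν·ξ):
  Q: 172.4 − 1(69.99) − 2(23.62) = 55.17
  P: 0 + 1(69.99) = 69.99
  R: 0 + 2(23.62) = 47.24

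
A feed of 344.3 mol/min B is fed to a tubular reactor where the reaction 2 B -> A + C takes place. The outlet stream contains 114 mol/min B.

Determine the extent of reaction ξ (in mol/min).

For B: n = n₀ − 2ξ → 114 = 344.3 − 2ξ, giving ξ = 115.2 mol/min.
Outlet amounts (n = n₀ + ν ξ):
  B: 344.3 − 2(115.2) = 114
  A: 0 + 1(115.2) = 115.2
  C: 0 + 1(115.2) = 115.2

ξ = 115 mol/min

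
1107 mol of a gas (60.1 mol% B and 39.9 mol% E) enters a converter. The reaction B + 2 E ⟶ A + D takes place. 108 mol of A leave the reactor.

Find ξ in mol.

ξ = 108 mol

For A: n = n₀ + 1ξ → 108 = 0 + 1ξ, giving ξ = 108 mol.
Outlet amounts (n = n₀ + ν ξ):
  B: 665.3 − 1(108) = 557.3
  E: 441.7 − 2(108) = 225.7
  A: 0 + 1(108) = 108
  D: 0 + 1(108) = 108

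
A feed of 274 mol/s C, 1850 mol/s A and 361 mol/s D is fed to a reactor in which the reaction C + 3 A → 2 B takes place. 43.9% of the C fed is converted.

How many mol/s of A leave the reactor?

C reacted = 0.439 × 274 = 120.3 mol/s; ν_C = −1, so ξ = 120.3/1 = 120.3 mol/s.
Outlet amounts (n = n₀ + ν ξ):
  C: 274 − 1(120.3) = 153.7
  A: 1850 − 3(120.3) = 1489
  B: 0 + 2(120.3) = 240.6
  D: 361 (inert)

1490 mol/s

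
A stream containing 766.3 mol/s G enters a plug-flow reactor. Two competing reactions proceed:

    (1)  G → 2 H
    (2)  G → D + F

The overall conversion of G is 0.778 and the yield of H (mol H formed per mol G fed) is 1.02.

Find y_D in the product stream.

0.151

Yield of H: 2ξ₁ / 766.3 = 1.02 → ξ₁ = 390.8 mol/s.
Conversion of G: 1ξ₁ + 1ξ₂ = 0.778 × 766.3 = 596.2 → ξ₂ = 205.4 mol/s.
Outlet amounts (n = n₀ + Σ ν·ξ):
  G: 766.3 − 1(390.8) − 1(205.4) = 170.1
  H: 0 + 2(390.8) = 781.6
  D: 0 + 1(205.4) = 205.4
  F: 0 + 1(205.4) = 205.4
Total out = 1362 mol/s; y_D = 205.4 / 1362 = 0.1507.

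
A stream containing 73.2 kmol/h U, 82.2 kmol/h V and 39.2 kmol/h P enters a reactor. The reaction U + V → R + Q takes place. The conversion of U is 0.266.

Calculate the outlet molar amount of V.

U reacted = 0.266 × 73.2 = 19.47 kmol/h; ν_U = −1, so ξ = 19.47/1 = 19.47 kmol/h.
Outlet amounts (n = n₀ + ν ξ):
  U: 73.2 − 1(19.47) = 53.73
  V: 82.2 − 1(19.47) = 62.73
  R: 0 + 1(19.47) = 19.47
  Q: 0 + 1(19.47) = 19.47
  P: 39.2 (inert)

62.7 kmol/h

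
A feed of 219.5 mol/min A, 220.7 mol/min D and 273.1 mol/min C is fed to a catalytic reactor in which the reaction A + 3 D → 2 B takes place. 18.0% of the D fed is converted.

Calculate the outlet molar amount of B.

D reacted = 0.18 × 220.7 = 39.73 mol/min; ν_D = −3, so ξ = 39.73/3 = 13.24 mol/min.
Outlet amounts (n = n₀ + ν ξ):
  A: 219.5 − 1(13.24) = 206.3
  D: 220.7 − 3(13.24) = 181
  B: 0 + 2(13.24) = 26.48
  C: 273.1 (inert)

26.5 mol/min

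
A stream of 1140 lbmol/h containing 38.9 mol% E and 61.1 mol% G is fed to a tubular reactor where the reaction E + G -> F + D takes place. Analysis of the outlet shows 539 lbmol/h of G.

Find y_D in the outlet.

0.138

For G: n = n₀ − 1ξ → 539 = 696.5 − 1ξ, giving ξ = 157.5 lbmol/h.
Outlet amounts (n = n₀ + ν ξ):
  E: 443.5 − 1(157.5) = 285.9
  G: 696.5 − 1(157.5) = 539
  F: 0 + 1(157.5) = 157.5
  D: 0 + 1(157.5) = 157.5
Total out = 1140 lbmol/h; y_D = 157.5 / 1140 = 0.1382.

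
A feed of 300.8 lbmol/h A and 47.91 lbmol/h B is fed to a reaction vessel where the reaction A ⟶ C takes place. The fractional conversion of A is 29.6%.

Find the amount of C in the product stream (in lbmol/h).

89 lbmol/h

A reacted = 0.296 × 300.8 = 89.04 lbmol/h; ν_A = −1, so ξ = 89.04/1 = 89.04 lbmol/h.
Outlet amounts (n = n₀ + ν ξ):
  A: 300.8 − 1(89.04) = 211.8
  C: 0 + 1(89.04) = 89.04
  B: 47.91 (inert)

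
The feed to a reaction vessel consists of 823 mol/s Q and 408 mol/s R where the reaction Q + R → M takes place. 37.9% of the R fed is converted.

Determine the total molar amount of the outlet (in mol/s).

R reacted = 0.379 × 408 = 154.6 mol/s; ν_R = −1, so ξ = 154.6/1 = 154.6 mol/s.
Outlet amounts (n = n₀ + ν ξ):
  Q: 823 − 1(154.6) = 668.4
  R: 408 − 1(154.6) = 253.4
  M: 0 + 1(154.6) = 154.6
Total out = 668.4 + 253.4 + 154.6 = 1076 mol/s.

1080 mol/s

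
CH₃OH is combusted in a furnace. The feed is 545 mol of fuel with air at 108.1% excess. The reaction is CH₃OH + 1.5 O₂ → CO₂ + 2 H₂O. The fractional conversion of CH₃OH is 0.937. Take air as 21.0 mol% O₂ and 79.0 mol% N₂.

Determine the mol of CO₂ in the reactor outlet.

Stoichiometric O₂ = 1.5 × 545 = 817.5 mol; O₂ fed = 817.5 × 2.081 = 1701 mol.
N₂ fed = 1701 × 79/21 = 6400 mol.
Fuel reacted = 0.937 × 545 → ξ = 510.7 mol.
Outlet (n = n₀ + ν ξ):
  CH₃OH: 545 − 1(510.7) = 34.33
  O₂: 1701 − 1.5(510.7) = 935.2
  N₂: 6400 (inert)
  CO₂: 0 + 1(510.7) = 510.7
  H₂O: 0 + 2(510.7) = 1021

511 mol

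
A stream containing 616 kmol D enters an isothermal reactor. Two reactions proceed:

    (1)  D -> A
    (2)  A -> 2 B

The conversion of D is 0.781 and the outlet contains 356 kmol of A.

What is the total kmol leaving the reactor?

Conversion of D: D consumed = 1ξ₁ = 0.781 × 616 → ξ₁ = 481.1 kmol.
A balance: n_A = 0 + 1ξ₁ − 1ξ₂ = 356 → ξ₂ = (1·481.1 − 356)/1 = 125.1 kmol.
Outlet amounts (n = n₀ + Σ ν·ξ):
  D: 616 − 1(481.1) = 134.9
  A: 0 + 1(481.1) − 1(125.1) = 356
  B: 0 + 2(125.1) = 250.2
Total out = 134.9 + 356 + 250.2 = 741.1 kmol.

741 kmol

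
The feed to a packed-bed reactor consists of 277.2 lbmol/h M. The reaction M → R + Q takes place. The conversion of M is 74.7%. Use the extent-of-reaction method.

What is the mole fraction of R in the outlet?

0.428

M reacted = 0.747 × 277.2 = 207.1 lbmol/h; ν_M = −1, so ξ = 207.1/1 = 207.1 lbmol/h.
Outlet amounts (n = n₀ + ν ξ):
  M: 277.2 − 1(207.1) = 70.13
  R: 0 + 1(207.1) = 207.1
  Q: 0 + 1(207.1) = 207.1
Total out = 484.3 lbmol/h; y_R = 207.1 / 484.3 = 0.4276.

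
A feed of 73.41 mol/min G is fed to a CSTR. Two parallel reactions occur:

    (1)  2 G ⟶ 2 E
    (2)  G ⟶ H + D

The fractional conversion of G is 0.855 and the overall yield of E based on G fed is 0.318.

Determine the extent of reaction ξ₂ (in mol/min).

ξ₂ = 39.4 mol/min

Yield of E: 2ξ₁ / 73.41 = 0.318 → ξ₁ = 11.67 mol/min.
Conversion of G: 2ξ₁ + 1ξ₂ = 0.855 × 73.41 = 62.77 → ξ₂ = 39.42 mol/min.
Outlet amounts (n = n₀ + Σ ν·ξ):
  G: 73.41 − 2(11.67) − 1(39.42) = 10.64
  E: 0 + 2(11.67) = 23.34
  H: 0 + 1(39.42) = 39.42
  D: 0 + 1(39.42) = 39.42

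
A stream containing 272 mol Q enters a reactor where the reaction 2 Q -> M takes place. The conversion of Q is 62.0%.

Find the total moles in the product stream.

188 mol

Q reacted = 0.62 × 272 = 168.6 mol; ν_Q = −2, so ξ = 168.6/2 = 84.32 mol.
Outlet amounts (n = n₀ + ν ξ):
  Q: 272 − 2(84.32) = 103.4
  M: 0 + 1(84.32) = 84.32
Total out = 103.4 + 84.32 = 187.7 mol.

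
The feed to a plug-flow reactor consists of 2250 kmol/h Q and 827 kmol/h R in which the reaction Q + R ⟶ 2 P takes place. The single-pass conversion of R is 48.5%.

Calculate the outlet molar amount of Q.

R reacted = 0.485 × 827 = 401.1 kmol/h; ν_R = −1, so ξ = 401.1/1 = 401.1 kmol/h.
Outlet amounts (n = n₀ + ν ξ):
  Q: 2250 − 1(401.1) = 1849
  R: 827 − 1(401.1) = 425.9
  P: 0 + 2(401.1) = 802.2

1850 kmol/h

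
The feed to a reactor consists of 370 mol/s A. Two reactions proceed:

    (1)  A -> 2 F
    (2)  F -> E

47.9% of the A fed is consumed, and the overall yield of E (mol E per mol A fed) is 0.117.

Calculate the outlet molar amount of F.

311 mol/s

Conversion of A: A consumed = 1ξ₁ = 0.479 × 370 → ξ₁ = 177.2 mol/s.
Yield of E: 1ξ₂ / 370 = 0.117 → ξ₂ = 43.29 mol/s.
Outlet amounts (n = n₀ + Σ ν·ξ):
  A: 370 − 1(177.2) = 192.8
  F: 0 + 2(177.2) − 1(43.29) = 311.2
  E: 0 + 1(43.29) = 43.29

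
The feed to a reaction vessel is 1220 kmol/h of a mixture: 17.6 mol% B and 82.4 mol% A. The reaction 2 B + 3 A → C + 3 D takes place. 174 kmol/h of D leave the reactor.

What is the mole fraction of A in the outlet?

0.715

For D: n = n₀ + 3ξ → 174 = 0 + 3ξ, giving ξ = 58 kmol/h.
Outlet amounts (n = n₀ + ν ξ):
  B: 214.7 − 2(58) = 98.72
  A: 1005 − 3(58) = 831.3
  C: 0 + 1(58) = 58
  D: 0 + 3(58) = 174
Total out = 1162 kmol/h; y_A = 831.3 / 1162 = 0.7154.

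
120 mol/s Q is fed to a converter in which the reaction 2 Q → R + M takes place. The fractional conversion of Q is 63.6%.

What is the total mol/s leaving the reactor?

120 mol/s

Q reacted = 0.636 × 120 = 76.32 mol/s; ν_Q = −2, so ξ = 76.32/2 = 38.16 mol/s.
Outlet amounts (n = n₀ + ν ξ):
  Q: 120 − 2(38.16) = 43.68
  R: 0 + 1(38.16) = 38.16
  M: 0 + 1(38.16) = 38.16
Total out = 43.68 + 38.16 + 38.16 = 120 mol/s.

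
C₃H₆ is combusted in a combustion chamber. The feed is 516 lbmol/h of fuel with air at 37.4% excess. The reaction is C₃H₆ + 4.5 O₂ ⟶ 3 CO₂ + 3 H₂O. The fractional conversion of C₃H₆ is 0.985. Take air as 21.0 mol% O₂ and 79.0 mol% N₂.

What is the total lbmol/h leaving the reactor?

Stoichiometric O₂ = 4.5 × 516 = 2322 lbmol/h; O₂ fed = 2322 × 1.374 = 3190 lbmol/h.
N₂ fed = 3190 × 79/21 = 12000 lbmol/h.
Fuel reacted = 0.985 × 516 → ξ = 508.3 lbmol/h.
Outlet (n = n₀ + ν ξ):
  C₃H₆: 516 − 1(508.3) = 7.74
  O₂: 3190 − 4.5(508.3) = 903.3
  N₂: 12000 (inert)
  CO₂: 0 + 3(508.3) = 1525
  H₂O: 0 + 3(508.3) = 1525
Total out = 7.74 + 903.3 + 12000 + 1525 + 1525 = 15960 lbmol/h.

16000 lbmol/h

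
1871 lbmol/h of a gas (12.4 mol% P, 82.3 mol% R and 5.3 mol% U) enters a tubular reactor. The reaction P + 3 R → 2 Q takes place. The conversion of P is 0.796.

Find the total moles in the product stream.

1500 lbmol/h

P reacted = 0.796 × 232 = 184.7 lbmol/h; ν_P = −1, so ξ = 184.7/1 = 184.7 lbmol/h.
Outlet amounts (n = n₀ + ν ξ):
  P: 232 − 1(184.7) = 47.33
  R: 1540 − 3(184.7) = 985.8
  Q: 0 + 2(184.7) = 369.4
  U: 99.16 (inert)
Total out = 47.33 + 985.8 + 369.4 + 99.16 = 1502 lbmol/h.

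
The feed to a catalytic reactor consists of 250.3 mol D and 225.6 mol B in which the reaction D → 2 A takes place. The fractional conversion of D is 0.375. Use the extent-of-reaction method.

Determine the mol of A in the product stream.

D reacted = 0.375 × 250.3 = 93.86 mol; ν_D = −1, so ξ = 93.86/1 = 93.86 mol.
Outlet amounts (n = n₀ + ν ξ):
  D: 250.3 − 1(93.86) = 156.4
  A: 0 + 2(93.86) = 187.7
  B: 225.6 (inert)

188 mol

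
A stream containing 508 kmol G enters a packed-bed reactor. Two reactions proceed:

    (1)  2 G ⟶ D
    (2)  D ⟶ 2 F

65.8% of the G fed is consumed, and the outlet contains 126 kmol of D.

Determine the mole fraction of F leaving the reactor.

Conversion of G: G consumed = 2ξ₁ = 0.658 × 508 → ξ₁ = 167.1 kmol.
D balance: n_D = 0 + 1ξ₁ − 1ξ₂ = 126 → ξ₂ = (1·167.1 − 126)/1 = 41.13 kmol.
Outlet amounts (n = n₀ + Σ ν·ξ):
  G: 508 − 2(167.1) = 173.7
  D: 0 + 1(167.1) − 1(41.13) = 126
  F: 0 + 2(41.13) = 82.26
Total out = 382 kmol; y_F = 82.26 / 382 = 0.2154.

0.215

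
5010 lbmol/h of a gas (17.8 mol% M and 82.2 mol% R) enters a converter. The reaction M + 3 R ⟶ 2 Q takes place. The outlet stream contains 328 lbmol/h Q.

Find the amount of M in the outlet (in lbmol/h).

728 lbmol/h

For Q: n = n₀ + 2ξ → 328 = 0 + 2ξ, giving ξ = 164 lbmol/h.
Outlet amounts (n = n₀ + ν ξ):
  M: 891.8 − 1(164) = 727.8
  R: 4118 − 3(164) = 3626
  Q: 0 + 2(164) = 328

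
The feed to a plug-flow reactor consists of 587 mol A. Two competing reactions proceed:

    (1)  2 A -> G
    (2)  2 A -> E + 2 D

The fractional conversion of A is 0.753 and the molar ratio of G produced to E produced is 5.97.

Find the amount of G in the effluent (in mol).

189 mol

Conversion of A: A consumed = 0.753 × 587 = 442 mol = 2ξ₁ + 2ξ₂.
Selectivity: 1ξ₁ / (1ξ₂) = 5.97 → ξ₁ = 5.97 ξ₂.
Substitute: (2·5.97 + 2) ξ₂ = 442 → ξ₂ = 31.71 mol, ξ₁ = 189.3 mol.
Outlet amounts (n = n₀ + Σ ν·ξ):
  A: 587 − 2(189.3) − 2(31.71) = 145
  G: 0 + 1(189.3) = 189.3
  E: 0 + 1(31.71) = 31.71
  D: 0 + 2(31.71) = 63.42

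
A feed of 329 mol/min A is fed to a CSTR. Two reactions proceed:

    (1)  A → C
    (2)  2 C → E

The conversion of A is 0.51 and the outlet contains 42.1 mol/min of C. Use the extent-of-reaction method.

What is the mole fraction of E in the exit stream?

Conversion of A: A consumed = 1ξ₁ = 0.51 × 329 → ξ₁ = 167.8 mol/min.
C balance: n_C = 0 + 1ξ₁ − 2ξ₂ = 42.1 → ξ₂ = (1·167.8 − 42.1)/2 = 62.84 mol/min.
Outlet amounts (n = n₀ + Σ ν·ξ):
  A: 329 − 1(167.8) = 161.2
  C: 0 + 1(167.8) − 2(62.84) = 42.1
  E: 0 + 1(62.84) = 62.84
Total out = 266.2 mol/min; y_E = 62.84 / 266.2 = 0.2361.

0.236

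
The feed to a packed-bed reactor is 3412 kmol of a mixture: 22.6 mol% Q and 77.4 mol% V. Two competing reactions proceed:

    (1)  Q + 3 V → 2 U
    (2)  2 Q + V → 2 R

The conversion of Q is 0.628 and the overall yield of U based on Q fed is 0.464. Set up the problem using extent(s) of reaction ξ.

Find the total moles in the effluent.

2900 kmol

Yield of U: 2ξ₁ / 771.1 = 0.464 → ξ₁ = 178.9 kmol.
Conversion of Q: 1ξ₁ + 2ξ₂ = 0.628 × 771.1 = 484.3 → ξ₂ = 152.7 kmol.
Outlet amounts (n = n₀ + Σ ν·ξ):
  Q: 771.1 − 1(178.9) − 2(152.7) = 286.9
  V: 2641 − 3(178.9) − 1(152.7) = 1952
  U: 0 + 2(178.9) = 357.8
  R: 0 + 2(152.7) = 305.4
Total out = 286.9 + 1952 + 357.8 + 305.4 = 2902 kmol.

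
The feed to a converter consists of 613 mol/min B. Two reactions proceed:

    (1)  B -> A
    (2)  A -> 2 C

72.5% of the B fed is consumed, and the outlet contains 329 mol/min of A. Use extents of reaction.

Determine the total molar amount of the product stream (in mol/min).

728 mol/min

Conversion of B: B consumed = 1ξ₁ = 0.725 × 613 → ξ₁ = 444.4 mol/min.
A balance: n_A = 0 + 1ξ₁ − 1ξ₂ = 329 → ξ₂ = (1·444.4 − 329)/1 = 115.4 mol/min.
Outlet amounts (n = n₀ + Σ ν·ξ):
  B: 613 − 1(444.4) = 168.6
  A: 0 + 1(444.4) − 1(115.4) = 329
  C: 0 + 2(115.4) = 230.9
Total out = 168.6 + 329 + 230.9 = 728.4 mol/min.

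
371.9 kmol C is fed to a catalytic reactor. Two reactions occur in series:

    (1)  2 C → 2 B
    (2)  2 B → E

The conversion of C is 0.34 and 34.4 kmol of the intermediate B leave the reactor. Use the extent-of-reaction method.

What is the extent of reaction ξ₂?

ξ₂ = 46 kmol

Conversion of C: C consumed = 2ξ₁ = 0.34 × 371.9 → ξ₁ = 63.22 kmol.
B balance: n_B = 0 + 2ξ₁ − 2ξ₂ = 34.4 → ξ₂ = (2·63.22 − 34.4)/2 = 46.02 kmol.
Outlet amounts (n = n₀ + Σ ν·ξ):
  C: 371.9 − 2(63.22) = 245.5
  B: 0 + 2(63.22) − 2(46.02) = 34.4
  E: 0 + 1(46.02) = 46.02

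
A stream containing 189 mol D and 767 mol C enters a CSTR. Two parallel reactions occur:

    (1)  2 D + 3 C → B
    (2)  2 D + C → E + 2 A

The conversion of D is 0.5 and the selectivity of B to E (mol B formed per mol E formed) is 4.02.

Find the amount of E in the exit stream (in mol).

Conversion of D: D consumed = 0.5 × 189 = 94.5 mol = 2ξ₁ + 2ξ₂.
Selectivity: 1ξ₁ / (1ξ₂) = 4.02 → ξ₁ = 4.02 ξ₂.
Substitute: (2·4.02 + 2) ξ₂ = 94.5 → ξ₂ = 9.412 mol, ξ₁ = 37.84 mol.
Outlet amounts (n = n₀ + Σ ν·ξ):
  D: 189 − 2(37.84) − 2(9.412) = 94.5
  C: 767 − 3(37.84) − 1(9.412) = 644.1
  B: 0 + 1(37.84) = 37.84
  E: 0 + 1(9.412) = 9.412
  A: 0 + 2(9.412) = 18.82

9.41 mol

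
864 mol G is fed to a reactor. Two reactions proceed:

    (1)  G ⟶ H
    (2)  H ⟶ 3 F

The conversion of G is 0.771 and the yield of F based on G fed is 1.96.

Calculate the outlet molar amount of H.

102 mol

Conversion of G: G consumed = 1ξ₁ = 0.771 × 864 → ξ₁ = 666.1 mol.
Yield of F: 3ξ₂ / 864 = 1.96 → ξ₂ = 564.5 mol.
Outlet amounts (n = n₀ + Σ ν·ξ):
  G: 864 − 1(666.1) = 197.9
  H: 0 + 1(666.1) − 1(564.5) = 101.7
  F: 0 + 3(564.5) = 1693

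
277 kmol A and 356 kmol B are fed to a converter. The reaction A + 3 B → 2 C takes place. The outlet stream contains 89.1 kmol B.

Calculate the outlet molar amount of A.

For B: n = n₀ − 3ξ → 89.1 = 356 − 3ξ, giving ξ = 88.97 kmol.
Outlet amounts (n = n₀ + ν ξ):
  A: 277 − 1(88.97) = 188
  B: 356 − 3(88.97) = 89.1
  C: 0 + 2(88.97) = 177.9

188 kmol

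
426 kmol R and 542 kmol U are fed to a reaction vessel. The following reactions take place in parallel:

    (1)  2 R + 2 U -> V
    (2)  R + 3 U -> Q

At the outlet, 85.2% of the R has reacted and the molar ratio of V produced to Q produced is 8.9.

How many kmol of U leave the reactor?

140 kmol

Conversion of R: R consumed = 0.852 × 426 = 363 kmol = 2ξ₁ + 1ξ₂.
Selectivity: 1ξ₁ / (1ξ₂) = 8.9 → ξ₁ = 8.9 ξ₂.
Substitute: (2·8.9 + 1) ξ₂ = 363 → ξ₂ = 19.31 kmol, ξ₁ = 171.8 kmol.
Outlet amounts (n = n₀ + Σ ν·ξ):
  R: 426 − 2(171.8) − 1(19.31) = 63.05
  U: 542 − 2(171.8) − 3(19.31) = 140.4
  V: 0 + 1(171.8) = 171.8
  Q: 0 + 1(19.31) = 19.31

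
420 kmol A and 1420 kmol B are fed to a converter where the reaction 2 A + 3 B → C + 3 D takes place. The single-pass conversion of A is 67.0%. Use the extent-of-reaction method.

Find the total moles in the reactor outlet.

1700 kmol

A reacted = 0.67 × 420 = 281.4 kmol; ν_A = −2, so ξ = 281.4/2 = 140.7 kmol.
Outlet amounts (n = n₀ + ν ξ):
  A: 420 − 2(140.7) = 138.6
  B: 1420 − 3(140.7) = 997.9
  C: 0 + 1(140.7) = 140.7
  D: 0 + 3(140.7) = 422.1
Total out = 138.6 + 997.9 + 140.7 + 422.1 = 1699 kmol.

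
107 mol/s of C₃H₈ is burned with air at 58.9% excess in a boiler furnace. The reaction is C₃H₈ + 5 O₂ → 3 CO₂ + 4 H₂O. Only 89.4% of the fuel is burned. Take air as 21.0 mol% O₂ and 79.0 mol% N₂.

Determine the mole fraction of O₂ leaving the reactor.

0.0875

Stoichiometric O₂ = 5 × 107 = 535 mol/s; O₂ fed = 535 × 1.589 = 850.1 mol/s.
N₂ fed = 850.1 × 79/21 = 3198 mol/s.
Fuel reacted = 0.894 × 107 → ξ = 95.66 mol/s.
Outlet (n = n₀ + ν ξ):
  C₃H₈: 107 − 1(95.66) = 11.34
  O₂: 850.1 − 5(95.66) = 371.8
  N₂: 3198 (inert)
  CO₂: 0 + 3(95.66) = 287
  H₂O: 0 + 4(95.66) = 382.6
Total out = 4251 mol/s; y_O₂ = 371.8 / 4251 = 0.08747.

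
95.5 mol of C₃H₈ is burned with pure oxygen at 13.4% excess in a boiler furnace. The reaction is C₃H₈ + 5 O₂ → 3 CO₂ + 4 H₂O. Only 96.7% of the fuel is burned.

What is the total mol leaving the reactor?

729 mol

Stoichiometric O₂ = 5 × 95.5 = 477.5 mol; O₂ fed = 477.5 × 1.134 = 541.5 mol.
Fuel reacted = 0.967 × 95.5 → ξ = 92.35 mol.
Outlet (n = n₀ + ν ξ):
  C₃H₈: 95.5 − 1(92.35) = 3.151
  O₂: 541.5 − 5(92.35) = 79.74
  CO₂: 0 + 3(92.35) = 277
  H₂O: 0 + 4(92.35) = 369.4
Total out = 3.151 + 79.74 + 277 + 369.4 = 729.3 mol.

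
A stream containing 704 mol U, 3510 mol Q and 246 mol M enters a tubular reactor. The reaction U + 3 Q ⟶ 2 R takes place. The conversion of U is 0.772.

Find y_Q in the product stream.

U reacted = 0.772 × 704 = 543.5 mol; ν_U = −1, so ξ = 543.5/1 = 543.5 mol.
Outlet amounts (n = n₀ + ν ξ):
  U: 704 − 1(543.5) = 160.5
  Q: 3510 − 3(543.5) = 1880
  R: 0 + 2(543.5) = 1087
  M: 246 (inert)
Total out = 3373 mol; y_Q = 1880 / 3373 = 0.5572.

0.557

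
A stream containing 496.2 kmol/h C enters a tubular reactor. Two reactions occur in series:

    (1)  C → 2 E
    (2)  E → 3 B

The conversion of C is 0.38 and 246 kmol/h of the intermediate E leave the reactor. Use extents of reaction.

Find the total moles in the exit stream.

947 kmol/h

Conversion of C: C consumed = 1ξ₁ = 0.38 × 496.2 → ξ₁ = 188.6 kmol/h.
E balance: n_E = 0 + 2ξ₁ − 1ξ₂ = 246 → ξ₂ = (2·188.6 − 246)/1 = 131.1 kmol/h.
Outlet amounts (n = n₀ + Σ ν·ξ):
  C: 496.2 − 1(188.6) = 307.6
  E: 0 + 2(188.6) − 1(131.1) = 246
  B: 0 + 3(131.1) = 393.3
Total out = 307.6 + 246 + 393.3 = 947 kmol/h.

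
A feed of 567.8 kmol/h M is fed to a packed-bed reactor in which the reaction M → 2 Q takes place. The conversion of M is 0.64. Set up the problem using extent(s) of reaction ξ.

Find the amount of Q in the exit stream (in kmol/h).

727 kmol/h

M reacted = 0.64 × 567.8 = 363.4 kmol/h; ν_M = −1, so ξ = 363.4/1 = 363.4 kmol/h.
Outlet amounts (n = n₀ + ν ξ):
  M: 567.8 − 1(363.4) = 204.4
  Q: 0 + 2(363.4) = 726.8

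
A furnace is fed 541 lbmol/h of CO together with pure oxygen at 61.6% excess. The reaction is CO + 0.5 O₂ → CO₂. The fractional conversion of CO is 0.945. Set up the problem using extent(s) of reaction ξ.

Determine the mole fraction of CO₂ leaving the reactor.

0.708

Stoichiometric O₂ = 0.5 × 541 = 270.5 lbmol/h; O₂ fed = 270.5 × 1.616 = 437.1 lbmol/h.
Fuel reacted = 0.945 × 541 → ξ = 511.2 lbmol/h.
Outlet (n = n₀ + ν ξ):
  CO: 541 − 1(511.2) = 29.76
  O₂: 437.1 − 0.5(511.2) = 181.5
  CO₂: 0 + 1(511.2) = 511.2
Total out = 722.5 lbmol/h; y_CO₂ = 511.2 / 722.5 = 0.7076.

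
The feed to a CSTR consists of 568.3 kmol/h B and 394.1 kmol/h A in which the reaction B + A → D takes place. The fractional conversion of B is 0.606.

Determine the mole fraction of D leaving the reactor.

B reacted = 0.606 × 568.3 = 344.4 kmol/h; ν_B = −1, so ξ = 344.4/1 = 344.4 kmol/h.
Outlet amounts (n = n₀ + ν ξ):
  B: 568.3 − 1(344.4) = 223.9
  A: 394.1 − 1(344.4) = 49.71
  D: 0 + 1(344.4) = 344.4
Total out = 618 kmol/h; y_D = 344.4 / 618 = 0.5573.

0.557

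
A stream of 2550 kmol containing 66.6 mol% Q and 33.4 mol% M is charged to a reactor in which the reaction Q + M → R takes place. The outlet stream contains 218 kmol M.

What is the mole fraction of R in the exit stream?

0.331

For M: n = n₀ − 1ξ → 218 = 851.7 − 1ξ, giving ξ = 633.7 kmol.
Outlet amounts (n = n₀ + ν ξ):
  Q: 1698 − 1(633.7) = 1065
  M: 851.7 − 1(633.7) = 218
  R: 0 + 1(633.7) = 633.7
Total out = 1916 kmol; y_R = 633.7 / 1916 = 0.3307.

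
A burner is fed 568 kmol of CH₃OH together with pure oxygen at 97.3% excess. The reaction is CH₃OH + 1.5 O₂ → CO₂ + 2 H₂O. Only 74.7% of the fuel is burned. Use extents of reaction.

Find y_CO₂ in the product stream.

0.172

Stoichiometric O₂ = 1.5 × 568 = 852 kmol; O₂ fed = 852 × 1.973 = 1681 kmol.
Fuel reacted = 0.747 × 568 → ξ = 424.3 kmol.
Outlet (n = n₀ + ν ξ):
  CH₃OH: 568 − 1(424.3) = 143.7
  O₂: 1681 − 1.5(424.3) = 1045
  CO₂: 0 + 1(424.3) = 424.3
  H₂O: 0 + 2(424.3) = 848.6
Total out = 2461 kmol; y_CO₂ = 424.3 / 2461 = 0.1724.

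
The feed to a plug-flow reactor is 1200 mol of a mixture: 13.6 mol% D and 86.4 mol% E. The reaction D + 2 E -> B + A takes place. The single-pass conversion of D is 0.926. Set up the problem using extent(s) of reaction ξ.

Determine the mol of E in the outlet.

D reacted = 0.926 × 163.2 = 151.1 mol; ν_D = −1, so ξ = 151.1/1 = 151.1 mol.
Outlet amounts (n = n₀ + ν ξ):
  D: 163.2 − 1(151.1) = 12.08
  E: 1037 − 2(151.1) = 734.6
  B: 0 + 1(151.1) = 151.1
  A: 0 + 1(151.1) = 151.1

735 mol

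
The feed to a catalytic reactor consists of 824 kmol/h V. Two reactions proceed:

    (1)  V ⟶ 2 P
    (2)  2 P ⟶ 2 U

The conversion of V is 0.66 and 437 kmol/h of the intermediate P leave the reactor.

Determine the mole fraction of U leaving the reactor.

Conversion of V: V consumed = 1ξ₁ = 0.66 × 824 → ξ₁ = 543.8 kmol/h.
P balance: n_P = 0 + 2ξ₁ − 2ξ₂ = 437 → ξ₂ = (2·543.8 − 437)/2 = 325.3 kmol/h.
Outlet amounts (n = n₀ + Σ ν·ξ):
  V: 824 − 1(543.8) = 280.2
  P: 0 + 2(543.8) − 2(325.3) = 437
  U: 0 + 2(325.3) = 650.7
Total out = 1368 kmol/h; y_U = 650.7 / 1368 = 0.4757.

0.476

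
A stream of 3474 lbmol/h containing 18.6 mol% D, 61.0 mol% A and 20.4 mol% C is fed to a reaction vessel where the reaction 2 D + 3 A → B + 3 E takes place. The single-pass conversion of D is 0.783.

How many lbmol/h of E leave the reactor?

D reacted = 0.783 × 646.2 = 505.9 lbmol/h; ν_D = −2, so ξ = 505.9/2 = 253 lbmol/h.
Outlet amounts (n = n₀ + ν ξ):
  D: 646.2 − 2(253) = 140.2
  A: 2119 − 3(253) = 1360
  B: 0 + 1(253) = 253
  E: 0 + 3(253) = 758.9
  C: 708.7 (inert)

759 lbmol/h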